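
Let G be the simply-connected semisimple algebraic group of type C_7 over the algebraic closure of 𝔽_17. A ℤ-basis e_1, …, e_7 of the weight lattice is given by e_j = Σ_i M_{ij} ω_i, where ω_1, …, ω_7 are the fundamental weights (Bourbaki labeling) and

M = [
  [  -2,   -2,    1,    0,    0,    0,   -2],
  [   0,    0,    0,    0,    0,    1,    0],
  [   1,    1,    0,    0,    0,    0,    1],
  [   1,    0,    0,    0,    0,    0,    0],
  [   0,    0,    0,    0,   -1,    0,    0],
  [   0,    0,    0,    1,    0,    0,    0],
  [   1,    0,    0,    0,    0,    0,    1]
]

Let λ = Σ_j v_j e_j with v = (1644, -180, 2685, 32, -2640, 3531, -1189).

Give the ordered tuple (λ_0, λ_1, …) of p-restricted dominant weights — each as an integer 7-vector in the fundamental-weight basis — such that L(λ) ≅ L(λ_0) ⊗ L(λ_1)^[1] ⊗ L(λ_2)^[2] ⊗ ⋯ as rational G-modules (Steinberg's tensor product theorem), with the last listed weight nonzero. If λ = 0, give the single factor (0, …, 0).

((10, 12, 3, 12, 5, 15, 13), (6, 3, 16, 11, 2, 1, 9), (7, 12, 0, 5, 9, 0, 1))

Compute c_i = Σ_j M_{ij} v_j with v = (1644, -180, 2685, 32, -2640, 3531, -1189):
  c_1 = (-2)·(1644) + (-2)·(-180) + 1·2685 + 0·32 + (0)·(-2640) + 0·3531 + (-2)·(-1189) = 2135
  c_2 = 0·1644 + (0)·(-180) + 0·2685 + 0·32 + (0)·(-2640) + 1·3531 + (0)·(-1189) = 3531
  c_3 = 1·1644 + (1)·(-180) + 0·2685 + 0·32 + (0)·(-2640) + 0·3531 + (1)·(-1189) = 275
  c_4 = 1·1644 + (0)·(-180) + 0·2685 + 0·32 + (0)·(-2640) + 0·3531 + (0)·(-1189) = 1644
  c_5 = 0·1644 + (0)·(-180) + 0·2685 + 0·32 + (-1)·(-2640) + 0·3531 + (0)·(-1189) = 2640
  c_6 = 0·1644 + (0)·(-180) + 0·2685 + 1·32 + (0)·(-2640) + 0·3531 + (0)·(-1189) = 32
  c_7 = 1·1644 + (0)·(-180) + 0·2685 + 0·32 + (0)·(-2640) + 0·3531 + (1)·(-1189) = 455
p = 17; digits c_i = Σ_j d_{ij}·17^j, 0 ≤ d_{ij} < 17:
  c_1 = 2135 = 10·17^0 + 6·17^1 + 7·17^2
  c_2 = 3531 = 12·17^0 + 3·17^1 + 12·17^2
  c_3 = 275 = 3·17^0 + 16·17^1
  c_4 = 1644 = 12·17^0 + 11·17^1 + 5·17^2
  c_5 = 2640 = 5·17^0 + 2·17^1 + 9·17^2
  c_6 = 32 = 15·17^0 + 1·17^1
  c_7 = 455 = 13·17^0 + 9·17^1 + 1·17^2
Factor λ_0 = (10, 12, 3, 12, 5, 15, 13)
Factor λ_1 = (6, 3, 16, 11, 2, 1, 9)
Factor λ_2 = (7, 12, 0, 5, 9, 0, 1)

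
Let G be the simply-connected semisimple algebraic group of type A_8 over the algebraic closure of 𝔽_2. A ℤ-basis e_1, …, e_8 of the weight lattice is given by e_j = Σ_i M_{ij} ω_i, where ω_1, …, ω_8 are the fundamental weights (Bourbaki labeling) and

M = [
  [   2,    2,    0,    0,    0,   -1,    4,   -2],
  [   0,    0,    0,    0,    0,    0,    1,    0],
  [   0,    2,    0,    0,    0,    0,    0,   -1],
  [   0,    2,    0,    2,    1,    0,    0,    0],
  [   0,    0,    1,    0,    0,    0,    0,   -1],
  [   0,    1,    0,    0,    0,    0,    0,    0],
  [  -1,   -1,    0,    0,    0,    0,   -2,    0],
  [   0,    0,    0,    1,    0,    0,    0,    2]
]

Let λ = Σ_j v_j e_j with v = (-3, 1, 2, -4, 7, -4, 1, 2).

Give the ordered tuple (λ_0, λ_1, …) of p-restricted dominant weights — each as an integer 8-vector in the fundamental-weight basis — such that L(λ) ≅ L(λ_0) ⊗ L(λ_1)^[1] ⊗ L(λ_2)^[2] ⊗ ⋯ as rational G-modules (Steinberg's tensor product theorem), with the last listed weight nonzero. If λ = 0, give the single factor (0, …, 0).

((0, 1, 0, 1, 0, 1, 0, 0),)

Change of basis e → ω: c = M·v where v = (-3, 1, 2, -4, 7, -4, 1, 2):
  c_1 = (2)·(-3) + 2·1 + 0·2 + (0)·(-4) + 0·7 + (-1)·(-4) + 4·1 + (-2)·(2) = 0
  c_2 = (0)·(-3) + 0·1 + 0·2 + (0)·(-4) + 0·7 + (0)·(-4) + 1·1 + 0·2 = 1
  c_3 = (0)·(-3) + 2·1 + 0·2 + (0)·(-4) + 0·7 + (0)·(-4) + 0·1 + (-1)·(2) = 0
  c_4 = (0)·(-3) + 2·1 + 0·2 + (2)·(-4) + 1·7 + (0)·(-4) + 0·1 + 0·2 = 1
  c_5 = (0)·(-3) + 0·1 + 1·2 + (0)·(-4) + 0·7 + (0)·(-4) + 0·1 + (-1)·(2) = 0
  c_6 = (0)·(-3) + 1·1 + 0·2 + (0)·(-4) + 0·7 + (0)·(-4) + 0·1 + 0·2 = 1
  c_7 = (-1)·(-3) + (-1)·(1) + 0·2 + (0)·(-4) + 0·7 + (0)·(-4) + (-2)·(1) + 0·2 = 0
  c_8 = (0)·(-3) + 0·1 + 0·2 + (1)·(-4) + 0·7 + (0)·(-4) + 0·1 + 2·2 = 0
Base-2 expansion of each c_i:
  c_1 = 0
  c_2 = 1 = 1·2^0
  c_3 = 0
  c_4 = 1 = 1·2^0
  c_5 = 0
  c_6 = 1 = 1·2^0
  c_7 = 0
  c_8 = 0
λ_0 = (0, 1, 0, 1, 0, 1, 0, 0)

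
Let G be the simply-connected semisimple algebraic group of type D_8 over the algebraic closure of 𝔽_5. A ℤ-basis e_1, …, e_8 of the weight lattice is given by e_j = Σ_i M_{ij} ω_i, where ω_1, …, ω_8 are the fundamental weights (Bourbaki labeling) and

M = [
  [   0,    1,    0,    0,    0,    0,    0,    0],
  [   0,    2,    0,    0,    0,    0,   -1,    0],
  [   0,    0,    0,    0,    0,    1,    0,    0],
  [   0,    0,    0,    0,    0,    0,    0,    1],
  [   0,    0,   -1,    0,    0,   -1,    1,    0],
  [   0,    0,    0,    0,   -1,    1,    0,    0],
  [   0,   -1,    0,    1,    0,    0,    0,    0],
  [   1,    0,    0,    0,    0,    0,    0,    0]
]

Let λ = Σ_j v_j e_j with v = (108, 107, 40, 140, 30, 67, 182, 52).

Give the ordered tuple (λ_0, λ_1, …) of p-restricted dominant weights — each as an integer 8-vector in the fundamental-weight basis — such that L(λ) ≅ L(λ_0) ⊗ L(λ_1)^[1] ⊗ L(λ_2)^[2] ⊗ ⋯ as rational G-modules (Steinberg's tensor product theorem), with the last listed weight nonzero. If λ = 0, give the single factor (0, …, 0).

Change of basis e → ω: c = M·v where v = (108, 107, 40, 140, 30, 67, 182, 52):
  c_1 = 0*108 + 1*107 + 0*40 + 0*140 + 0*30 + 0*67 + 0*182 + 0*52 = 107
  c_2 = 0*108 + 2*107 + 0*40 + 0*140 + 0*30 + 0*67 + -1*182 + 0*52 = 32
  c_3 = 0*108 + 0*107 + 0*40 + 0*140 + 0*30 + 1*67 + 0*182 + 0*52 = 67
  c_4 = 0*108 + 0*107 + 0*40 + 0*140 + 0*30 + 0*67 + 0*182 + 1*52 = 52
  c_5 = 0*108 + 0*107 + -1*40 + 0*140 + 0*30 + -1*67 + 1*182 + 0*52 = 75
  c_6 = 0*108 + 0*107 + 0*40 + 0*140 + -1*30 + 1*67 + 0*182 + 0*52 = 37
  c_7 = 0*108 + -1*107 + 0*40 + 1*140 + 0*30 + 0*67 + 0*182 + 0*52 = 33
  c_8 = 1*108 + 0*107 + 0*40 + 0*140 + 0*30 + 0*67 + 0*182 + 0*52 = 108
Base-5 expansion of each c_i:
  c_1 = 107 = 2·5^0 + 1·5^1 + 4·5^2
  c_2 = 32 = 2·5^0 + 1·5^1 + 1·5^2
  c_3 = 67 = 2·5^0 + 3·5^1 + 2·5^2
  c_4 = 52 = 2·5^0 + 0·5^1 + 2·5^2
  c_5 = 75 = 0·5^0 + 0·5^1 + 3·5^2
  c_6 = 37 = 2·5^0 + 2·5^1 + 1·5^2
  c_7 = 33 = 3·5^0 + 1·5^1 + 1·5^2
  c_8 = 108 = 3·5^0 + 1·5^1 + 4·5^2
p-restricted factor λ_0 = (2, 2, 2, 2, 0, 2, 3, 3)
p-restricted factor λ_1 = (1, 1, 3, 0, 0, 2, 1, 1)
p-restricted factor λ_2 = (4, 1, 2, 2, 3, 1, 1, 4)

((2, 2, 2, 2, 0, 2, 3, 3), (1, 1, 3, 0, 0, 2, 1, 1), (4, 1, 2, 2, 3, 1, 1, 4))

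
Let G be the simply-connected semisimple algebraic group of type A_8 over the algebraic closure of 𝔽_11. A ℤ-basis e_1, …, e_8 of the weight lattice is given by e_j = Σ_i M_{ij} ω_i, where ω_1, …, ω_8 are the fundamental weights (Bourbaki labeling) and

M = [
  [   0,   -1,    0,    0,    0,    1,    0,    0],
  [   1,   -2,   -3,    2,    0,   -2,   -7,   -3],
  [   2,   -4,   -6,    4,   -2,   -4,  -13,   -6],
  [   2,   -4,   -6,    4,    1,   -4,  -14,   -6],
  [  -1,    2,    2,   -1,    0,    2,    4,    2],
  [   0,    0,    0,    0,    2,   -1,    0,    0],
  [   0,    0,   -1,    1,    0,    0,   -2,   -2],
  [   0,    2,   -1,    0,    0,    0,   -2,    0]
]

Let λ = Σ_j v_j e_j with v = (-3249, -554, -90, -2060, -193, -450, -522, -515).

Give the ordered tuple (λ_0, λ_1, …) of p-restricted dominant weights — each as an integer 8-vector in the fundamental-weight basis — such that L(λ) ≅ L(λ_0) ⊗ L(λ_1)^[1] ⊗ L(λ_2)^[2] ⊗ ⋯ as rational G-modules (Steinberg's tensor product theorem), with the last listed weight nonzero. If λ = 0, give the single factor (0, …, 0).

Change of basis e → ω: c = M·v where v = (-3249, -554, -90, -2060, -193, -450, -522, -515):
  c_1 = 0*-3249 + -1*-554 + 0*-90 + 0*-2060 + 0*-193 + 1*-450 + 0*-522 + 0*-515 = 104
  c_2 = 1*-3249 + -2*-554 + -3*-90 + 2*-2060 + 0*-193 + -2*-450 + -7*-522 + -3*-515 = 108
  c_3 = 2*-3249 + -4*-554 + -6*-90 + 4*-2060 + -2*-193 + -4*-450 + -13*-522 + -6*-515 = 80
  c_4 = 2*-3249 + -4*-554 + -6*-90 + 4*-2060 + 1*-193 + -4*-450 + -14*-522 + -6*-515 = 23
  c_5 = -1*-3249 + 2*-554 + 2*-90 + -1*-2060 + 0*-193 + 2*-450 + 4*-522 + 2*-515 = 3
  c_6 = 0*-3249 + 0*-554 + 0*-90 + 0*-2060 + 2*-193 + -1*-450 + 0*-522 + 0*-515 = 64
  c_7 = 0*-3249 + 0*-554 + -1*-90 + 1*-2060 + 0*-193 + 0*-450 + -2*-522 + -2*-515 = 104
  c_8 = 0*-3249 + 2*-554 + -1*-90 + 0*-2060 + 0*-193 + 0*-450 + -2*-522 + 0*-515 = 26
Expand coordinatewise in base 11:
  c_1 = 104 = 5·11^0 + 9·11^1
  c_2 = 108 = 9·11^0 + 9·11^1
  c_3 = 80 = 3·11^0 + 7·11^1
  c_4 = 23 = 1·11^0 + 2·11^1
  c_5 = 3 = 3·11^0
  c_6 = 64 = 9·11^0 + 5·11^1
  c_7 = 104 = 5·11^0 + 9·11^1
  c_8 = 26 = 4·11^0 + 2·11^1
p-restricted factor λ_0 = (5, 9, 3, 1, 3, 9, 5, 4)
p-restricted factor λ_1 = (9, 9, 7, 2, 0, 5, 9, 2)

((5, 9, 3, 1, 3, 9, 5, 4), (9, 9, 7, 2, 0, 5, 9, 2))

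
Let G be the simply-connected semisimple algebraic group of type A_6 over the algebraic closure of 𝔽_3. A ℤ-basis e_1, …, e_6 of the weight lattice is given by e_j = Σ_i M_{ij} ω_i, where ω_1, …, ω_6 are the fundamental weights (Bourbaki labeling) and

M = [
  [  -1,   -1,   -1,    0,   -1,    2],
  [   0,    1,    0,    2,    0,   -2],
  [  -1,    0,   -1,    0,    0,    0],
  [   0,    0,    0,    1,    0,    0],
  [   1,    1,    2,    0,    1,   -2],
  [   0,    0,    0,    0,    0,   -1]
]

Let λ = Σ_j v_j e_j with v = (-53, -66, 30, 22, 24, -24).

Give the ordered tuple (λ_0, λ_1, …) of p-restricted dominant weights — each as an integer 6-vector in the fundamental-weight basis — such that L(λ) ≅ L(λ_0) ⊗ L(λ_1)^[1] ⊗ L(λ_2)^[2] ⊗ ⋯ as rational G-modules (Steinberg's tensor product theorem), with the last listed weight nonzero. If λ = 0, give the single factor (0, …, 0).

((2, 2, 2, 1, 1, 0), (2, 2, 1, 1, 1, 2), (1, 2, 2, 2, 1, 2))

Converting to the ω-basis (c_i = row i of M dotted with v = (-53, -66, 30, 22, 24, -24)):
  c_1 = (-1)·(-53) + (-1)·(-66) + (-1)·(30) + (0)·(22) + (-1)·(24) + (2)·(-24) = 17
  c_2 = (0)·(-53) + (1)·(-66) + (0)·(30) + (2)·(22) + (0)·(24) + (-2)·(-24) = 26
  c_3 = (-1)·(-53) + (0)·(-66) + (-1)·(30) + (0)·(22) + (0)·(24) + (0)·(-24) = 23
  c_4 = (0)·(-53) + (0)·(-66) + (0)·(30) + (1)·(22) + (0)·(24) + (0)·(-24) = 22
  c_5 = (1)·(-53) + (1)·(-66) + (2)·(30) + (0)·(22) + (1)·(24) + (-2)·(-24) = 13
  c_6 = (0)·(-53) + (0)·(-66) + (0)·(30) + (0)·(22) + (0)·(24) + (-1)·(-24) = 24
Writing each c_i in base p = 3:
  c_1 = 17 = 2·3^0 + 2·3^1 + 1·3^2
  c_2 = 26 = 2·3^0 + 2·3^1 + 2·3^2
  c_3 = 23 = 2·3^0 + 1·3^1 + 2·3^2
  c_4 = 22 = 1·3^0 + 1·3^1 + 2·3^2
  c_5 = 13 = 1·3^0 + 1·3^1 + 1·3^2
  c_6 = 24 = 0·3^0 + 2·3^1 + 2·3^2
p-restricted factor λ_0 = (2, 2, 2, 1, 1, 0)
p-restricted factor λ_1 = (2, 2, 1, 1, 1, 2)
p-restricted factor λ_2 = (1, 2, 2, 2, 1, 2)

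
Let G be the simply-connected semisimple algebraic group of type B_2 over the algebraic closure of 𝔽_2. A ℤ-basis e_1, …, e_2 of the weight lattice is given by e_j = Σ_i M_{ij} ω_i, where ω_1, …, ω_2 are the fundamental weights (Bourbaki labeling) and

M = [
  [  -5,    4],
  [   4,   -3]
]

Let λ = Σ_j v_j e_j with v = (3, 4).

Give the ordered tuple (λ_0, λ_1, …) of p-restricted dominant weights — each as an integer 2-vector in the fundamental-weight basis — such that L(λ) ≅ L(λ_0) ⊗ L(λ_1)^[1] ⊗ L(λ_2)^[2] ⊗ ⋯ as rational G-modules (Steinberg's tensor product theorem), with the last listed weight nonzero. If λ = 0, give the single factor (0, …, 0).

Compute c_i = Σ_j M_{ij} v_j with v = (3, 4):
  c_1 = (-5)·(3) + 4·4 = 1
  c_2 = 4·3 + (-3)·(4) = 0
p = 2; digits c_i = Σ_j d_{ij}·2^j, 0 ≤ d_{ij} < 2:
  c_1 = 1 = 1·2^0
  c_2 = 0
λ_0 = (1, 0)

((1, 0),)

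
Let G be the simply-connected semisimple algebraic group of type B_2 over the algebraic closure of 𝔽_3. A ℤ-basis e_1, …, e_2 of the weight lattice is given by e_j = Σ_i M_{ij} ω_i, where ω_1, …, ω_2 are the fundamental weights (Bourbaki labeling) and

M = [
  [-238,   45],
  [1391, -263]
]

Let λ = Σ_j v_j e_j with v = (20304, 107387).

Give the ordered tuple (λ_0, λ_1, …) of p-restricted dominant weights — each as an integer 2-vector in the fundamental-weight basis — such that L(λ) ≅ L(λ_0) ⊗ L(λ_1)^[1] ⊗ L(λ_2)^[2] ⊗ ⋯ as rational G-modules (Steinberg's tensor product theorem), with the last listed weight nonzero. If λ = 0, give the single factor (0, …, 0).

Converting to the ω-basis (c_i = row i of M dotted with v = (20304, 107387)):
  c_1 = -238*20304 + 45*107387 = 63
  c_2 = 1391*20304 + -263*107387 = 83
Base-3 expansion of each c_i:
  c_1 = 63 = 0·3^0 + 0·3^1 + 1·3^2 + 2·3^3
  c_2 = 83 = 2·3^0 + 0·3^1 + 0·3^2 + 0·3^3 + 1·3^4
p-restricted factor λ_0 = (0, 2)
p-restricted factor λ_1 = (0, 0)
p-restricted factor λ_2 = (1, 0)
p-restricted factor λ_3 = (2, 0)
p-restricted factor λ_4 = (0, 1)

((0, 2), (0, 0), (1, 0), (2, 0), (0, 1))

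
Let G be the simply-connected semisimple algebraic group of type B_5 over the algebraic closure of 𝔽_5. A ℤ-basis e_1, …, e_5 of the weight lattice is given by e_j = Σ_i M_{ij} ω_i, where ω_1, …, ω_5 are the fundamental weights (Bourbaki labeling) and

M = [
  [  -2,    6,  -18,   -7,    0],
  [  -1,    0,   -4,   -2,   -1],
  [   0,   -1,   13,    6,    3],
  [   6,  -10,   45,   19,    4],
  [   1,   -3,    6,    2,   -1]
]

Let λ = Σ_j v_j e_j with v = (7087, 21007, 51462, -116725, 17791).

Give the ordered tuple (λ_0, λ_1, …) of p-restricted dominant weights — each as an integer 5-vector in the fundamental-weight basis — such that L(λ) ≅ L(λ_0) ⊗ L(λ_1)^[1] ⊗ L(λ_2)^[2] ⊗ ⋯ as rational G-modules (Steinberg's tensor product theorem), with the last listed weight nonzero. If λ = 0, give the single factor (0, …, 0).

((2, 4, 2, 1, 2), (0, 4, 4, 1, 4), (0, 3, 0, 0, 3), (1, 1, 3, 3, 2), (4, 4, 1, 2, 2))

ω-coordinates c = M·v, v = (7087, 21007, 51462, -116725, 17791):
  c_1 = -2*7087 + 6*21007 + -18*51462 + -7*-116725 + 0*17791 = 2627
  c_2 = -1*7087 + 0*21007 + -4*51462 + -2*-116725 + -1*17791 = 2724
  c_3 = 0*7087 + -1*21007 + 13*51462 + 6*-116725 + 3*17791 = 1022
  c_4 = 6*7087 + -10*21007 + 45*51462 + 19*-116725 + 4*17791 = 1631
  c_5 = 1*7087 + -3*21007 + 6*51462 + 2*-116725 + -1*17791 = 1597
Base-5 expansion of each c_i:
  c_1 = 2627 = 2·5^0 + 0·5^1 + 0·5^2 + 1·5^3 + 4·5^4
  c_2 = 2724 = 4·5^0 + 4·5^1 + 3·5^2 + 1·5^3 + 4·5^4
  c_3 = 1022 = 2·5^0 + 4·5^1 + 0·5^2 + 3·5^3 + 1·5^4
  c_4 = 1631 = 1·5^0 + 1·5^1 + 0·5^2 + 3·5^3 + 2·5^4
  c_5 = 1597 = 2·5^0 + 4·5^1 + 3·5^2 + 2·5^3 + 2·5^4
Factor λ_0 = (2, 4, 2, 1, 2)
Factor λ_1 = (0, 4, 4, 1, 4)
Factor λ_2 = (0, 3, 0, 0, 3)
Factor λ_3 = (1, 1, 3, 3, 2)
Factor λ_4 = (4, 4, 1, 2, 2)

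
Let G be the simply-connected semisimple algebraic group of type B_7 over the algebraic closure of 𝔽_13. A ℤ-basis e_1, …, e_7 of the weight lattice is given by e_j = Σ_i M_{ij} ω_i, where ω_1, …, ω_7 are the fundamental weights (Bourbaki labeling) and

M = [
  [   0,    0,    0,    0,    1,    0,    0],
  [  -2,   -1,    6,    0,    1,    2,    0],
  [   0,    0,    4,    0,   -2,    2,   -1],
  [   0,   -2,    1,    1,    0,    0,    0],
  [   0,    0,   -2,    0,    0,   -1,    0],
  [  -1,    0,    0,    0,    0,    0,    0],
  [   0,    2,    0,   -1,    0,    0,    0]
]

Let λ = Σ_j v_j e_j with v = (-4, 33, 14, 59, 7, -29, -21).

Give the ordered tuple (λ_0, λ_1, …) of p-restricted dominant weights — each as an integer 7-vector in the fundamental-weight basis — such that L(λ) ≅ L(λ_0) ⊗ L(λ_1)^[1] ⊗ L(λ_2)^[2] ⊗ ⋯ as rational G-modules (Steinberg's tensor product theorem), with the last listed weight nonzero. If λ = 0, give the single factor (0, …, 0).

((7, 8, 5, 7, 1, 4, 7),)

Converting to the ω-basis (c_i = row i of M dotted with v = (-4, 33, 14, 59, 7, -29, -21)):
  c_1 = (0)·(-4) + (0)·(33) + (0)·(14) + (0)·(59) + (1)·(7) + (0)·(-29) + (0)·(-21) = 7
  c_2 = (-2)·(-4) + (-1)·(33) + (6)·(14) + (0)·(59) + (1)·(7) + (2)·(-29) + (0)·(-21) = 8
  c_3 = (0)·(-4) + (0)·(33) + (4)·(14) + (0)·(59) + (-2)·(7) + (2)·(-29) + (-1)·(-21) = 5
  c_4 = (0)·(-4) + (-2)·(33) + (1)·(14) + (1)·(59) + (0)·(7) + (0)·(-29) + (0)·(-21) = 7
  c_5 = (0)·(-4) + (0)·(33) + (-2)·(14) + (0)·(59) + (0)·(7) + (-1)·(-29) + (0)·(-21) = 1
  c_6 = (-1)·(-4) + (0)·(33) + (0)·(14) + (0)·(59) + (0)·(7) + (0)·(-29) + (0)·(-21) = 4
  c_7 = (0)·(-4) + (2)·(33) + (0)·(14) + (-1)·(59) + (0)·(7) + (0)·(-29) + (0)·(-21) = 7
Writing each c_i in base p = 13:
  c_1 = 7 = 7·13^0
  c_2 = 8 = 8·13^0
  c_3 = 5 = 5·13^0
  c_4 = 7 = 7·13^0
  c_5 = 1 = 1·13^0
  c_6 = 4 = 4·13^0
  c_7 = 7 = 7·13^0
Factor λ_0 = (7, 8, 5, 7, 1, 4, 7)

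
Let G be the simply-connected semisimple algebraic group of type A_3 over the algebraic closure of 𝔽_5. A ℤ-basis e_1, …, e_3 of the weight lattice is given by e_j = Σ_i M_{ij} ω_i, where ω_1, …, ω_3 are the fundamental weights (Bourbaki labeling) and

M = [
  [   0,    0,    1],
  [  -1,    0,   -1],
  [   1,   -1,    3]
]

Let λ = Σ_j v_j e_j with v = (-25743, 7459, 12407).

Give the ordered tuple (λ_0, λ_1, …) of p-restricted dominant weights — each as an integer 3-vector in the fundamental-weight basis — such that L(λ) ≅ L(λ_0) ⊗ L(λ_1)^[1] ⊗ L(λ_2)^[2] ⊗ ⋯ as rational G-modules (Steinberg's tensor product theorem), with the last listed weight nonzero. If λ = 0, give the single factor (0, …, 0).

((2, 1, 4), (1, 2, 3), (1, 3, 0), (4, 1, 2), (4, 1, 1), (3, 4, 1))

In the fundamental-weight basis, λ has coordinates c = M·v (v = (-25743, 7459, 12407)):
  c_1 = (0)·(-25743) + (0)·(7459) + (1)·(12407) = 12407
  c_2 = (-1)·(-25743) + (0)·(7459) + (-1)·(12407) = 13336
  c_3 = (1)·(-25743) + (-1)·(7459) + (3)·(12407) = 4019
Base-5 expansion of each c_i:
  c_1 = 12407 = 2·5^0 + 1·5^1 + 1·5^2 + 4·5^3 + 4·5^4 + 3·5^5
  c_2 = 13336 = 1·5^0 + 2·5^1 + 3·5^2 + 1·5^3 + 1·5^4 + 4·5^5
  c_3 = 4019 = 4·5^0 + 3·5^1 + 0·5^2 + 2·5^3 + 1·5^4 + 1·5^5
p-restricted factor λ_0 = (2, 1, 4)
p-restricted factor λ_1 = (1, 2, 3)
p-restricted factor λ_2 = (1, 3, 0)
p-restricted factor λ_3 = (4, 1, 2)
p-restricted factor λ_4 = (4, 1, 1)
p-restricted factor λ_5 = (3, 4, 1)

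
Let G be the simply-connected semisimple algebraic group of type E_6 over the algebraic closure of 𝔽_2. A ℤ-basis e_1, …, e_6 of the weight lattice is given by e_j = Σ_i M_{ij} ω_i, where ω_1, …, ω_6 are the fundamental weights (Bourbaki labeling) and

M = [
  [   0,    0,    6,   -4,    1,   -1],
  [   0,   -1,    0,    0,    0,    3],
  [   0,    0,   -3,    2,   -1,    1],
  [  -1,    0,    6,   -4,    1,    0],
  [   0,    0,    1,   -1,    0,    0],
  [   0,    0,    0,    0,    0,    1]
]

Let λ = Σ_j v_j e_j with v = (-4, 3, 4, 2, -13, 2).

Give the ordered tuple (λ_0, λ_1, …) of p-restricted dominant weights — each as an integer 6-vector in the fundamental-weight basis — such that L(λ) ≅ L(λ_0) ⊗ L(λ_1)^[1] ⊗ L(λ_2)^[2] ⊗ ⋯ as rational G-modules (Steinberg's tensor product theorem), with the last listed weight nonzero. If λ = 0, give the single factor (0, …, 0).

((1, 1, 1, 1, 0, 0), (0, 1, 1, 1, 1, 1), (0, 0, 1, 1, 0, 0))

Change of basis e → ω: c = M·v where v = (-4, 3, 4, 2, -13, 2):
  c_1 = 0*-4 + 0*3 + 6*4 + -4*2 + 1*-13 + -1*2 = 1
  c_2 = 0*-4 + -1*3 + 0*4 + 0*2 + 0*-13 + 3*2 = 3
  c_3 = 0*-4 + 0*3 + -3*4 + 2*2 + -1*-13 + 1*2 = 7
  c_4 = -1*-4 + 0*3 + 6*4 + -4*2 + 1*-13 + 0*2 = 7
  c_5 = 0*-4 + 0*3 + 1*4 + -1*2 + 0*-13 + 0*2 = 2
  c_6 = 0*-4 + 0*3 + 0*4 + 0*2 + 0*-13 + 1*2 = 2
Base-2 expansion of each c_i:
  c_1 = 1 = 1·2^0
  c_2 = 3 = 1·2^0 + 1·2^1
  c_3 = 7 = 1·2^0 + 1·2^1 + 1·2^2
  c_4 = 7 = 1·2^0 + 1·2^1 + 1·2^2
  c_5 = 2 = 0·2^0 + 1·2^1
  c_6 = 2 = 0·2^0 + 1·2^1
λ_0 = (1, 1, 1, 1, 0, 0)
λ_1 = (0, 1, 1, 1, 1, 1)
λ_2 = (0, 0, 1, 1, 0, 0)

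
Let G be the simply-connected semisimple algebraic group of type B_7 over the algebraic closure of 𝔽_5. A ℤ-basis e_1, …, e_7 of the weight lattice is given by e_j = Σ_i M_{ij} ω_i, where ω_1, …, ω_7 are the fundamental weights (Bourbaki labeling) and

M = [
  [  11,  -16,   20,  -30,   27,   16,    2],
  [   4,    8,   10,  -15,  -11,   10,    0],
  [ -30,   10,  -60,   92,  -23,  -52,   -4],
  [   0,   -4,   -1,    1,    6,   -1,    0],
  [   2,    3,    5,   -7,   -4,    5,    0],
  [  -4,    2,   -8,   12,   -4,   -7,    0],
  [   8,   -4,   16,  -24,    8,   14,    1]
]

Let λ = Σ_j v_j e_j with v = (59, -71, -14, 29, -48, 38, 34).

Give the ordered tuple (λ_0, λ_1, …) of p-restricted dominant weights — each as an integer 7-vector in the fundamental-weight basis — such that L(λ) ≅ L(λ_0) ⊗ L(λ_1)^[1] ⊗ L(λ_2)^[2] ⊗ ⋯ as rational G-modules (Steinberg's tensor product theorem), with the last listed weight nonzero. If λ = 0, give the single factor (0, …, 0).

Change of basis e → ω: c = M·v where v = (59, -71, -14, 29, -48, 38, 34):
  c_1 = 11·59 + (-16)·(-71) + (20)·(-14) + (-30)·(29) + (27)·(-48) + 16·38 + 2·34 = 15
  c_2 = 4·59 + (8)·(-71) + (10)·(-14) + (-15)·(29) + (-11)·(-48) + 10·38 + 0·34 = 1
  c_3 = (-30)·(59) + (10)·(-71) + (-60)·(-14) + 92·29 + (-23)·(-48) + (-52)·(38) + (-4)·(34) = 20
  c_4 = 0·59 + (-4)·(-71) + (-1)·(-14) + 1·29 + (6)·(-48) + (-1)·(38) + 0·34 = 1
  c_5 = 2·59 + (3)·(-71) + (5)·(-14) + (-7)·(29) + (-4)·(-48) + 5·38 + 0·34 = 14
  c_6 = (-4)·(59) + (2)·(-71) + (-8)·(-14) + 12·29 + (-4)·(-48) + (-7)·(38) + 0·34 = 8
  c_7 = 8·59 + (-4)·(-71) + (16)·(-14) + (-24)·(29) + (8)·(-48) + 14·38 + 1·34 = 18
Expand coordinatewise in base 5:
  c_1 = 15 = 0·5^0 + 3·5^1
  c_2 = 1 = 1·5^0
  c_3 = 20 = 0·5^0 + 4·5^1
  c_4 = 1 = 1·5^0
  c_5 = 14 = 4·5^0 + 2·5^1
  c_6 = 8 = 3·5^0 + 1·5^1
  c_7 = 18 = 3·5^0 + 3·5^1
λ_0 = (0, 1, 0, 1, 4, 3, 3)
λ_1 = (3, 0, 4, 0, 2, 1, 3)

((0, 1, 0, 1, 4, 3, 3), (3, 0, 4, 0, 2, 1, 3))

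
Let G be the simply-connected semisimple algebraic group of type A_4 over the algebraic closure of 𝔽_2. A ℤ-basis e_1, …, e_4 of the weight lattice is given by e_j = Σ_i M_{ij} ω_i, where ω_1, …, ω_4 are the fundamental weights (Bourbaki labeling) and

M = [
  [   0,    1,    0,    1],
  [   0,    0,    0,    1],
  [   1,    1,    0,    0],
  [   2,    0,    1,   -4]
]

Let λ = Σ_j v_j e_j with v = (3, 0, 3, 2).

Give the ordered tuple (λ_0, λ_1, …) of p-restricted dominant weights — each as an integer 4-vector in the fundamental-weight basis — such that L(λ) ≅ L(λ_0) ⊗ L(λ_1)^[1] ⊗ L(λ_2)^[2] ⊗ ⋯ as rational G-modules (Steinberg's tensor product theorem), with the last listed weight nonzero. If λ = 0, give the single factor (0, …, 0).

Change of basis e → ω: c = M·v where v = (3, 0, 3, 2):
  c_1 = (0)·(3) + (1)·(0) + (0)·(3) + (1)·(2) = 2
  c_2 = (0)·(3) + (0)·(0) + (0)·(3) + (1)·(2) = 2
  c_3 = (1)·(3) + (1)·(0) + (0)·(3) + (0)·(2) = 3
  c_4 = (2)·(3) + (0)·(0) + (1)·(3) + (-4)·(2) = 1
Base-2 expansion of each c_i:
  c_1 = 2 = 0·2^0 + 1·2^1
  c_2 = 2 = 0·2^0 + 1·2^1
  c_3 = 3 = 1·2^0 + 1·2^1
  c_4 = 1 = 1·2^0
p-restricted factor λ_0 = (0, 0, 1, 1)
p-restricted factor λ_1 = (1, 1, 1, 0)

((0, 0, 1, 1), (1, 1, 1, 0))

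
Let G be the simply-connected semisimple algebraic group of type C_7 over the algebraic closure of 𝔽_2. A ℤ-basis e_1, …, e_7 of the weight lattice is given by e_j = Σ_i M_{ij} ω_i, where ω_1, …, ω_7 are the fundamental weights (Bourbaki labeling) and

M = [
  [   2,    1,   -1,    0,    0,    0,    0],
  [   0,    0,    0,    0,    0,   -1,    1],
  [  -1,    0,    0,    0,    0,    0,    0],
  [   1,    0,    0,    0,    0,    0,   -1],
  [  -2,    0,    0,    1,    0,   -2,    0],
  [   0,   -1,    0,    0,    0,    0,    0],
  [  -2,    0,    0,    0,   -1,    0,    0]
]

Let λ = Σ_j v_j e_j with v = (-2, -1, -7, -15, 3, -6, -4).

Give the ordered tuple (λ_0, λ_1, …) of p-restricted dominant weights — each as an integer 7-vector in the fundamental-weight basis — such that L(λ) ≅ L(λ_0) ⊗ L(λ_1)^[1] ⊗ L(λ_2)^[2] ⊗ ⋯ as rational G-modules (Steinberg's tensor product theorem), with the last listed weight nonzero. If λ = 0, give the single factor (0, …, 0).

Converting to the ω-basis (c_i = row i of M dotted with v = (-2, -1, -7, -15, 3, -6, -4)):
  c_1 = (2)·(-2) + (1)·(-1) + (-1)·(-7) + (0)·(-15) + 0·3 + (0)·(-6) + (0)·(-4) = 2
  c_2 = (0)·(-2) + (0)·(-1) + (0)·(-7) + (0)·(-15) + 0·3 + (-1)·(-6) + (1)·(-4) = 2
  c_3 = (-1)·(-2) + (0)·(-1) + (0)·(-7) + (0)·(-15) + 0·3 + (0)·(-6) + (0)·(-4) = 2
  c_4 = (1)·(-2) + (0)·(-1) + (0)·(-7) + (0)·(-15) + 0·3 + (0)·(-6) + (-1)·(-4) = 2
  c_5 = (-2)·(-2) + (0)·(-1) + (0)·(-7) + (1)·(-15) + 0·3 + (-2)·(-6) + (0)·(-4) = 1
  c_6 = (0)·(-2) + (-1)·(-1) + (0)·(-7) + (0)·(-15) + 0·3 + (0)·(-6) + (0)·(-4) = 1
  c_7 = (-2)·(-2) + (0)·(-1) + (0)·(-7) + (0)·(-15) + (-1)·(3) + (0)·(-6) + (0)·(-4) = 1
Writing each c_i in base p = 2:
  c_1 = 2 = 0·2^0 + 1·2^1
  c_2 = 2 = 0·2^0 + 1·2^1
  c_3 = 2 = 0·2^0 + 1·2^1
  c_4 = 2 = 0·2^0 + 1·2^1
  c_5 = 1 = 1·2^0
  c_6 = 1 = 1·2^0
  c_7 = 1 = 1·2^0
Factor λ_0 = (0, 0, 0, 0, 1, 1, 1)
Factor λ_1 = (1, 1, 1, 1, 0, 0, 0)

((0, 0, 0, 0, 1, 1, 1), (1, 1, 1, 1, 0, 0, 0))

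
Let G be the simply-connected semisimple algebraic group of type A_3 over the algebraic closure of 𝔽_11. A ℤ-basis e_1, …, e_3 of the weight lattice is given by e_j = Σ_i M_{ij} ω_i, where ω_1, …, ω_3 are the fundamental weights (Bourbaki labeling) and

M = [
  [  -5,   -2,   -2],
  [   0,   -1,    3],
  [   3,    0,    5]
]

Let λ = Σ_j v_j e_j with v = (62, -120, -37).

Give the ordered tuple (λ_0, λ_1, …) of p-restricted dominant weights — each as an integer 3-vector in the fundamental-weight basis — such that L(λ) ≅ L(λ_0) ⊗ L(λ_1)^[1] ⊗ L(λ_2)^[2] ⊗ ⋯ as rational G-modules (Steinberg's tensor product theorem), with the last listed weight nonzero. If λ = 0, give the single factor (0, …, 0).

ω-coordinates c = M·v, v = (62, -120, -37):
  c_1 = (-5)·(62) + (-2)·(-120) + (-2)·(-37) = 4
  c_2 = (0)·(62) + (-1)·(-120) + (3)·(-37) = 9
  c_3 = (3)·(62) + (0)·(-120) + (5)·(-37) = 1
Base-11 expansion of each c_i:
  c_1 = 4 = 4·11^0
  c_2 = 9 = 9·11^0
  c_3 = 1 = 1·11^0
Factor λ_0 = (4, 9, 1)

((4, 9, 1),)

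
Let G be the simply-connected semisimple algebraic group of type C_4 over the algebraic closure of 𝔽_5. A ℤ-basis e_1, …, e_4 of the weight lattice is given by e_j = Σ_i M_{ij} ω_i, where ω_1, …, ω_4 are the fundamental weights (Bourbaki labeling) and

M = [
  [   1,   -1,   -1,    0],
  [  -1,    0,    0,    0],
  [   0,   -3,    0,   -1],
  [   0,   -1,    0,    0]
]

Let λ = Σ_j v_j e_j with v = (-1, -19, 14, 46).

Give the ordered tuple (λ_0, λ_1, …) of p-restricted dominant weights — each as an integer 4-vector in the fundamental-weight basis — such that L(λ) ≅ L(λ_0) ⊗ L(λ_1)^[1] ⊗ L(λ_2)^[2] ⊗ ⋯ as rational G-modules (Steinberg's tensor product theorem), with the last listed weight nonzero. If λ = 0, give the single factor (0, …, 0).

((4, 1, 1, 4), (0, 0, 2, 3))

Compute c_i = Σ_j M_{ij} v_j with v = (-1, -19, 14, 46):
  c_1 = 1*-1 + -1*-19 + -1*14 + 0*46 = 4
  c_2 = -1*-1 + 0*-19 + 0*14 + 0*46 = 1
  c_3 = 0*-1 + -3*-19 + 0*14 + -1*46 = 11
  c_4 = 0*-1 + -1*-19 + 0*14 + 0*46 = 19
Writing each c_i in base p = 5:
  c_1 = 4 = 4·5^0
  c_2 = 1 = 1·5^0
  c_3 = 11 = 1·5^0 + 2·5^1
  c_4 = 19 = 4·5^0 + 3·5^1
λ_0 = (4, 1, 1, 4)
λ_1 = (0, 0, 2, 3)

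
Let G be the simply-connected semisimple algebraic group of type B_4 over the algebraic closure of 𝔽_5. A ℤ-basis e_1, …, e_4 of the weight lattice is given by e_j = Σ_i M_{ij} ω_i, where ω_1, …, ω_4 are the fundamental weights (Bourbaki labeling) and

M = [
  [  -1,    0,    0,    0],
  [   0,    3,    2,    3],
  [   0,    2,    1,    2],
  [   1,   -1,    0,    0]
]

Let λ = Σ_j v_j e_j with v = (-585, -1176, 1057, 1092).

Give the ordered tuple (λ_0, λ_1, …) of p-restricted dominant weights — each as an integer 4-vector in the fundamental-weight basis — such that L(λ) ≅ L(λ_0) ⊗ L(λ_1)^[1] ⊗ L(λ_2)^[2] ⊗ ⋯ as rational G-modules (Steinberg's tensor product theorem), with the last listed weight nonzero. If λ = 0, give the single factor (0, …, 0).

Compute c_i = Σ_j M_{ij} v_j with v = (-585, -1176, 1057, 1092):
  c_1 = (-1)·(-585) + (0)·(-1176) + 0·1057 + 0·1092 = 585
  c_2 = (0)·(-585) + (3)·(-1176) + 2·1057 + 3·1092 = 1862
  c_3 = (0)·(-585) + (2)·(-1176) + 1·1057 + 2·1092 = 889
  c_4 = (1)·(-585) + (-1)·(-1176) + 0·1057 + 0·1092 = 591
p = 5; digits c_i = Σ_j d_{ij}·5^j, 0 ≤ d_{ij} < 5:
  c_1 = 585 = 0·5^0 + 2·5^1 + 3·5^2 + 4·5^3
  c_2 = 1862 = 2·5^0 + 2·5^1 + 4·5^2 + 4·5^3 + 2·5^4
  c_3 = 889 = 4·5^0 + 2·5^1 + 0·5^2 + 2·5^3 + 1·5^4
  c_4 = 591 = 1·5^0 + 3·5^1 + 3·5^2 + 4·5^3
λ_0 = (0, 2, 4, 1)
λ_1 = (2, 2, 2, 3)
λ_2 = (3, 4, 0, 3)
λ_3 = (4, 4, 2, 4)
λ_4 = (0, 2, 1, 0)

((0, 2, 4, 1), (2, 2, 2, 3), (3, 4, 0, 3), (4, 4, 2, 4), (0, 2, 1, 0))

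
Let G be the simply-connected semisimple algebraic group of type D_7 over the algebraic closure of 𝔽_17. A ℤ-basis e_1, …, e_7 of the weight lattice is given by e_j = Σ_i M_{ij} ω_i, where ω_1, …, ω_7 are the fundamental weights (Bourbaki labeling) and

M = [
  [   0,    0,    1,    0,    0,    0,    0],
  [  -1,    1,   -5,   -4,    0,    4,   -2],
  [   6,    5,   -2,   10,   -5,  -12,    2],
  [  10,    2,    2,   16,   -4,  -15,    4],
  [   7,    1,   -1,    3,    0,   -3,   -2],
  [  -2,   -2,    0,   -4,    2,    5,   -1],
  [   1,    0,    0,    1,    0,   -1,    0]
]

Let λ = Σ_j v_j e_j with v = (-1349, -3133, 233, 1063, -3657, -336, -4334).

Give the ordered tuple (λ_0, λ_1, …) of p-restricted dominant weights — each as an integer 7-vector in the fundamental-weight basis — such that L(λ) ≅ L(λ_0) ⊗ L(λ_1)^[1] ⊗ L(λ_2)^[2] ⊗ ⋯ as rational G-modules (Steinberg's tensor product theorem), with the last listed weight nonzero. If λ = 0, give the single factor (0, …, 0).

In the fundamental-weight basis, λ has coordinates c = M·v (v = (-1349, -3133, 233, 1063, -3657, -336, -4334)):
  c_1 = (0)·(-1349) + (0)·(-3133) + 1·233 + 0·1063 + (0)·(-3657) + (0)·(-336) + (0)·(-4334) = 233
  c_2 = (-1)·(-1349) + (1)·(-3133) + (-5)·(233) + (-4)·(1063) + (0)·(-3657) + (4)·(-336) + (-2)·(-4334) = 123
  c_3 = (6)·(-1349) + (5)·(-3133) + (-2)·(233) + 10·1063 + (-5)·(-3657) + (-12)·(-336) + (2)·(-4334) = 54
  c_4 = (10)·(-1349) + (2)·(-3133) + 2·233 + 16·1063 + (-4)·(-3657) + (-15)·(-336) + (4)·(-4334) = 50
  c_5 = (7)·(-1349) + (1)·(-3133) + (-1)·(233) + 3·1063 + (0)·(-3657) + (-3)·(-336) + (-2)·(-4334) = 56
  c_6 = (-2)·(-1349) + (-2)·(-3133) + 0·233 + (-4)·(1063) + (2)·(-3657) + (5)·(-336) + (-1)·(-4334) = 52
  c_7 = (1)·(-1349) + (0)·(-3133) + 0·233 + 1·1063 + (0)·(-3657) + (-1)·(-336) + (0)·(-4334) = 50
Expand coordinatewise in base 17:
  c_1 = 233 = 12·17^0 + 13·17^1
  c_2 = 123 = 4·17^0 + 7·17^1
  c_3 = 54 = 3·17^0 + 3·17^1
  c_4 = 50 = 16·17^0 + 2·17^1
  c_5 = 56 = 5·17^0 + 3·17^1
  c_6 = 52 = 1·17^0 + 3·17^1
  c_7 = 50 = 16·17^0 + 2·17^1
Factor λ_0 = (12, 4, 3, 16, 5, 1, 16)
Factor λ_1 = (13, 7, 3, 2, 3, 3, 2)

((12, 4, 3, 16, 5, 1, 16), (13, 7, 3, 2, 3, 3, 2))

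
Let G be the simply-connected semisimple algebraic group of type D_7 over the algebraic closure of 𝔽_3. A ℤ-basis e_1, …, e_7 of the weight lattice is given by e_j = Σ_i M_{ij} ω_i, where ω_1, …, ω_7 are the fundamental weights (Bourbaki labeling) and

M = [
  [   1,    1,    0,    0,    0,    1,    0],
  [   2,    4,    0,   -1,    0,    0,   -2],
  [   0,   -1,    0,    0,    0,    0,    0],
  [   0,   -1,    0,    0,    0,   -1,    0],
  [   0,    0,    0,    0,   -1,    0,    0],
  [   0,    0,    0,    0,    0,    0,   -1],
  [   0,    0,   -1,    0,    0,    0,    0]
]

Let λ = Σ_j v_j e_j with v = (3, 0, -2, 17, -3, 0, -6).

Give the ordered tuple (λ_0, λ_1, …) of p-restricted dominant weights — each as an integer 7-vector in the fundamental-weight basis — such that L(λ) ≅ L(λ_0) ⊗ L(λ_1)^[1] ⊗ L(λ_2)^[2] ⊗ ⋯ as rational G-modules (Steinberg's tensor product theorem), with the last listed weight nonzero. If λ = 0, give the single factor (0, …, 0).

In the fundamental-weight basis, λ has coordinates c = M·v (v = (3, 0, -2, 17, -3, 0, -6)):
  c_1 = (1)·(3) + (1)·(0) + (0)·(-2) + (0)·(17) + (0)·(-3) + (1)·(0) + (0)·(-6) = 3
  c_2 = (2)·(3) + (4)·(0) + (0)·(-2) + (-1)·(17) + (0)·(-3) + (0)·(0) + (-2)·(-6) = 1
  c_3 = (0)·(3) + (-1)·(0) + (0)·(-2) + (0)·(17) + (0)·(-3) + (0)·(0) + (0)·(-6) = 0
  c_4 = (0)·(3) + (-1)·(0) + (0)·(-2) + (0)·(17) + (0)·(-3) + (-1)·(0) + (0)·(-6) = 0
  c_5 = (0)·(3) + (0)·(0) + (0)·(-2) + (0)·(17) + (-1)·(-3) + (0)·(0) + (0)·(-6) = 3
  c_6 = (0)·(3) + (0)·(0) + (0)·(-2) + (0)·(17) + (0)·(-3) + (0)·(0) + (-1)·(-6) = 6
  c_7 = (0)·(3) + (0)·(0) + (-1)·(-2) + (0)·(17) + (0)·(-3) + (0)·(0) + (0)·(-6) = 2
Expand coordinatewise in base 3:
  c_1 = 3 = 0·3^0 + 1·3^1
  c_2 = 1 = 1·3^0
  c_3 = 0
  c_4 = 0
  c_5 = 3 = 0·3^0 + 1·3^1
  c_6 = 6 = 0·3^0 + 2·3^1
  c_7 = 2 = 2·3^0
λ_0 = (0, 1, 0, 0, 0, 0, 2)
λ_1 = (1, 0, 0, 0, 1, 2, 0)

((0, 1, 0, 0, 0, 0, 2), (1, 0, 0, 0, 1, 2, 0))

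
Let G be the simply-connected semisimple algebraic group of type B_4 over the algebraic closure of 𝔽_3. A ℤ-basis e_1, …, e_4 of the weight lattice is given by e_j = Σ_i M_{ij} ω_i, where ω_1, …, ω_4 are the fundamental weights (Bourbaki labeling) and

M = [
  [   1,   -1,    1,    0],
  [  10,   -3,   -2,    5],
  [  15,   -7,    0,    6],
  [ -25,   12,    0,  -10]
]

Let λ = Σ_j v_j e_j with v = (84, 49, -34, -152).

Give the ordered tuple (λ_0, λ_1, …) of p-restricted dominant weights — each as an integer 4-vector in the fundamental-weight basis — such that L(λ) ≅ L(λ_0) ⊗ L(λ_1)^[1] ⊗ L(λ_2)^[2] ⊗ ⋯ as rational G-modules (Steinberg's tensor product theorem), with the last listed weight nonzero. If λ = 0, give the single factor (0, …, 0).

((1, 1, 2, 2), (0, 0, 1, 2))

Compute c_i = Σ_j M_{ij} v_j with v = (84, 49, -34, -152):
  c_1 = 1*84 + -1*49 + 1*-34 + 0*-152 = 1
  c_2 = 10*84 + -3*49 + -2*-34 + 5*-152 = 1
  c_3 = 15*84 + -7*49 + 0*-34 + 6*-152 = 5
  c_4 = -25*84 + 12*49 + 0*-34 + -10*-152 = 8
Expand coordinatewise in base 3:
  c_1 = 1 = 1·3^0
  c_2 = 1 = 1·3^0
  c_3 = 5 = 2·3^0 + 1·3^1
  c_4 = 8 = 2·3^0 + 2·3^1
p-restricted factor λ_0 = (1, 1, 2, 2)
p-restricted factor λ_1 = (0, 0, 1, 2)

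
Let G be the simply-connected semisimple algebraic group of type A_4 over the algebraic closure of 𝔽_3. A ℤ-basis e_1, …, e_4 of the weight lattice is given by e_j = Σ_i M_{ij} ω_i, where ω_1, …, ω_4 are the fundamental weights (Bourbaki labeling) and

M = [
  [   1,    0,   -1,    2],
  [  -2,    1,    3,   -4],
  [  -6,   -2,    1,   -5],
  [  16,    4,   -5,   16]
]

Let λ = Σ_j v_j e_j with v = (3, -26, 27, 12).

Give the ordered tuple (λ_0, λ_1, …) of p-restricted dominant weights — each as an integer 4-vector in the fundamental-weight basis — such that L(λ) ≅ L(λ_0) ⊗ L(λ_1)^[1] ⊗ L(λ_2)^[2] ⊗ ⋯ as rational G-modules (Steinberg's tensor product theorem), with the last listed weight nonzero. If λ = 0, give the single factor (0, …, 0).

Compute c_i = Σ_j M_{ij} v_j with v = (3, -26, 27, 12):
  c_1 = 1*3 + 0*-26 + -1*27 + 2*12 = 0
  c_2 = -2*3 + 1*-26 + 3*27 + -4*12 = 1
  c_3 = -6*3 + -2*-26 + 1*27 + -5*12 = 1
  c_4 = 16*3 + 4*-26 + -5*27 + 16*12 = 1
Base-3 expansion of each c_i:
  c_1 = 0
  c_2 = 1 = 1·3^0
  c_3 = 1 = 1·3^0
  c_4 = 1 = 1·3^0
λ_0 = (0, 1, 1, 1)

((0, 1, 1, 1),)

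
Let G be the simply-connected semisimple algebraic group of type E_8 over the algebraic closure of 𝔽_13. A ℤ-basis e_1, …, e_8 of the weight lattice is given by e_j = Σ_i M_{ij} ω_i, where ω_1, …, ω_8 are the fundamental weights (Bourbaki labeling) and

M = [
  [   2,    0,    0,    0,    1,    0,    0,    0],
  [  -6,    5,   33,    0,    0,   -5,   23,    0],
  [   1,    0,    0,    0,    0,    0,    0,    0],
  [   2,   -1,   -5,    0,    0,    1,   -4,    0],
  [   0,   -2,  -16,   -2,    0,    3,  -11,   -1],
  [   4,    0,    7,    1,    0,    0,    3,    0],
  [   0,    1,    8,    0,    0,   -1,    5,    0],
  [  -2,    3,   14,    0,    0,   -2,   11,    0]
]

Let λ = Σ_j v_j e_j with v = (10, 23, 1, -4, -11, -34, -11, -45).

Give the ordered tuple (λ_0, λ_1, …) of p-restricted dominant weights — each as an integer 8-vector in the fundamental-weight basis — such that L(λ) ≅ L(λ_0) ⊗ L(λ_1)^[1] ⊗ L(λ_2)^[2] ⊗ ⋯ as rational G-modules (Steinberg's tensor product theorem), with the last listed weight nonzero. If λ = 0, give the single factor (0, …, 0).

Converting to the ω-basis (c_i = row i of M dotted with v = (10, 23, 1, -4, -11, -34, -11, -45)):
  c_1 = 2·10 + 0·23 + 0·1 + (0)·(-4) + (1)·(-11) + (0)·(-34) + (0)·(-11) + (0)·(-45) = 9
  c_2 = (-6)·(10) + 5·23 + 33·1 + (0)·(-4) + (0)·(-11) + (-5)·(-34) + (23)·(-11) + (0)·(-45) = 5
  c_3 = 1·10 + 0·23 + 0·1 + (0)·(-4) + (0)·(-11) + (0)·(-34) + (0)·(-11) + (0)·(-45) = 10
  c_4 = 2·10 + (-1)·(23) + (-5)·(1) + (0)·(-4) + (0)·(-11) + (1)·(-34) + (-4)·(-11) + (0)·(-45) = 2
  c_5 = 0·10 + (-2)·(23) + (-16)·(1) + (-2)·(-4) + (0)·(-11) + (3)·(-34) + (-11)·(-11) + (-1)·(-45) = 10
  c_6 = 4·10 + 0·23 + 7·1 + (1)·(-4) + (0)·(-11) + (0)·(-34) + (3)·(-11) + (0)·(-45) = 10
  c_7 = 0·10 + 1·23 + 8·1 + (0)·(-4) + (0)·(-11) + (-1)·(-34) + (5)·(-11) + (0)·(-45) = 10
  c_8 = (-2)·(10) + 3·23 + 14·1 + (0)·(-4) + (0)·(-11) + (-2)·(-34) + (11)·(-11) + (0)·(-45) = 10
Expand coordinatewise in base 13:
  c_1 = 9 = 9·13^0
  c_2 = 5 = 5·13^0
  c_3 = 10 = 10·13^0
  c_4 = 2 = 2·13^0
  c_5 = 10 = 10·13^0
  c_6 = 10 = 10·13^0
  c_7 = 10 = 10·13^0
  c_8 = 10 = 10·13^0
p-restricted factor λ_0 = (9, 5, 10, 2, 10, 10, 10, 10)

((9, 5, 10, 2, 10, 10, 10, 10),)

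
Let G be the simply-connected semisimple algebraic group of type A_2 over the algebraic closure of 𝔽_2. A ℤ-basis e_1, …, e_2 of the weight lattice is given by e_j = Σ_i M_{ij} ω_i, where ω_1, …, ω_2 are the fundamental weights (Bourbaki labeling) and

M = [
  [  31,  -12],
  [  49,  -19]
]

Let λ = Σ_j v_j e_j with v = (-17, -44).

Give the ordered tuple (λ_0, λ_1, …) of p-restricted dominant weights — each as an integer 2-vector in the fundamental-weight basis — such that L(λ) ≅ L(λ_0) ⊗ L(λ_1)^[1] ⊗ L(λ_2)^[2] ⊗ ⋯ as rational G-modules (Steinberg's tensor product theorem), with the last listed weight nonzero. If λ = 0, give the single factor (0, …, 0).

Converting to the ω-basis (c_i = row i of M dotted with v = (-17, -44)):
  c_1 = (31)·(-17) + (-12)·(-44) = 1
  c_2 = (49)·(-17) + (-19)·(-44) = 3
Base-2 expansion of each c_i:
  c_1 = 1 = 1·2^0
  c_2 = 3 = 1·2^0 + 1·2^1
λ_0 = (1, 1)
λ_1 = (0, 1)

((1, 1), (0, 1))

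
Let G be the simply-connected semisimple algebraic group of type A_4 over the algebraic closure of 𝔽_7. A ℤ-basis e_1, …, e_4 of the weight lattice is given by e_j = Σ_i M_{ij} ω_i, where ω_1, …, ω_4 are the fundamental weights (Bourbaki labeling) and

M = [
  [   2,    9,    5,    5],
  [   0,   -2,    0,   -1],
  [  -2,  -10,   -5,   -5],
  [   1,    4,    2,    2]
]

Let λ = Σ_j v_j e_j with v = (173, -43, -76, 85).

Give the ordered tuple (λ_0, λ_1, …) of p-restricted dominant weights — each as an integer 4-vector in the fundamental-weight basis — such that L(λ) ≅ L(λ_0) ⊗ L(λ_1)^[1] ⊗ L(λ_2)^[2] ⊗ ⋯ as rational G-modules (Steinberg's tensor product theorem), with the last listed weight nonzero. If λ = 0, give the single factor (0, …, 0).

((4, 1, 4, 5), (0, 0, 5, 2))

Compute c_i = Σ_j M_{ij} v_j with v = (173, -43, -76, 85):
  c_1 = 2·173 + (9)·(-43) + (5)·(-76) + 5·85 = 4
  c_2 = 0·173 + (-2)·(-43) + (0)·(-76) + (-1)·(85) = 1
  c_3 = (-2)·(173) + (-10)·(-43) + (-5)·(-76) + (-5)·(85) = 39
  c_4 = 1·173 + (4)·(-43) + (2)·(-76) + 2·85 = 19
Expand coordinatewise in base 7:
  c_1 = 4 = 4·7^0
  c_2 = 1 = 1·7^0
  c_3 = 39 = 4·7^0 + 5·7^1
  c_4 = 19 = 5·7^0 + 2·7^1
λ_0 = (4, 1, 4, 5)
λ_1 = (0, 0, 5, 2)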